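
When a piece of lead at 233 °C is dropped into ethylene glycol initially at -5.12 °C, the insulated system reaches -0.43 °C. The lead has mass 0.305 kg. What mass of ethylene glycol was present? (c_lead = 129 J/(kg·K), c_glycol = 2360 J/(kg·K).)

m ≈ 0.83 kg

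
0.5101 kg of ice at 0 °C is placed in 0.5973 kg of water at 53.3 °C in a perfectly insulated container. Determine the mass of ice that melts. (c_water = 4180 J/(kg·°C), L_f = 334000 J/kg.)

Heat available from the water dropping to 0 °C: 0.5973·4180·53.3 = 133075 J.
Fully melting the ice requires m_ice L_f = 0.5101·334000 = 170373 J.
Since 133075 < 170373 J, not all the ice melts; equilibrium is at 0 °C.
m_melted·334000 = 133075  ⇒  m_melted ≈ 0.3984 kg.

m_melted ≈ 0.398 kg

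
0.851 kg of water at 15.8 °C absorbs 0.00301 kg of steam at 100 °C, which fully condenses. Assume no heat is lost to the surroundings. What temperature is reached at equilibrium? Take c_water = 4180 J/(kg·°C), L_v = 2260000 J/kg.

T_f ≈ 18.0 °C

Conservation of energy gives ΣQ = 0:
condense steam: −0.00301·2260000 = −6802.6
  condensate cools 100→T: 0.00301·4180·(T − 100) = 12.58(T − 100)
  water warms: 0.851·4180·(T − 15.8) = 3557.2(T − 15.8)
3569.8 T = 6802.6 + 1258.2 + 56203 = 64264
T ≈ 18.00 °C — below 100 °C, confirming all the steam condensed.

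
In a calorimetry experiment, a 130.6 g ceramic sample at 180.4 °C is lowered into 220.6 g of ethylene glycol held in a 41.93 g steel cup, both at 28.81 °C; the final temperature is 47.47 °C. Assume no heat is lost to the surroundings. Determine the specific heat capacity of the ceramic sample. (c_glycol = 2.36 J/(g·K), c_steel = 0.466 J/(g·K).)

c ≈ 0.581 J/(g·K)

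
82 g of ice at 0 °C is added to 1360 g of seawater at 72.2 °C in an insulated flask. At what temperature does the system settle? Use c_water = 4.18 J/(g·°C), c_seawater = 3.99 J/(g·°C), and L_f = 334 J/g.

T_f ≈ 63.2 °C

Heat gained plus heat lost sum to zero:
fusion: m_ice L_f = 82·334 = 27388; warm the meltwater: 342.76 T; seawater: 5426.4(T − 72.2)
5769.2 T = 391786 − 27388 = 364398
T ≈ 63.16 °C (positive, so assuming full melt was valid).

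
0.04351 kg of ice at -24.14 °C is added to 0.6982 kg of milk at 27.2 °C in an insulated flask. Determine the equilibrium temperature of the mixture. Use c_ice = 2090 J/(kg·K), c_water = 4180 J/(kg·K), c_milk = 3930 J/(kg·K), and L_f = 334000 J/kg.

Setting the total heat transfer to zero:
ice -24.14→0 °C: 0.04351×2090×24.14 = 2195.2; fusion: m_ice L_f = 0.04351×334000 = 14532; warm the meltwater: 181.87 T; milk: 2743.9(T − 27.2)
2925.8 T = 74635 − 16728 = 57907
T ≈ 19.79 °C — above 0 °C, consistent with complete melting.

T_f ≈ 19.8 °C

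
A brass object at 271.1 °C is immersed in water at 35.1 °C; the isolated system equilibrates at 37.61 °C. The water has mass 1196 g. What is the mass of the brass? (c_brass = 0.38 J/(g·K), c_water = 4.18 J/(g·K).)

|Q_brass| = |Q_water|:
m×0.38×(271.1 − 37.61) = 1196×4.18×(37.61 − 35.1)
88.73 m = 12548  ⇒  m ≈ 141.4 g

m ≈ 141 g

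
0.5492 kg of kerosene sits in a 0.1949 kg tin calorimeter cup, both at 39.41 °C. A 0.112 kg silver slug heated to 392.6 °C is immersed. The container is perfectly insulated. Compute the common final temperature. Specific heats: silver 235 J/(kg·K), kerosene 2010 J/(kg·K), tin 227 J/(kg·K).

T_f = Σ m_i c_i T_i / Σ m_i c_i:
T_f = (26.32*392.6 + 1103.9*39.41 + 44.24*39.41) / (26.32 + 1103.9 + 44.24)
    = 55581 / 1174.5 ≈ 47.33 °C

T_f ≈ 47.3 °C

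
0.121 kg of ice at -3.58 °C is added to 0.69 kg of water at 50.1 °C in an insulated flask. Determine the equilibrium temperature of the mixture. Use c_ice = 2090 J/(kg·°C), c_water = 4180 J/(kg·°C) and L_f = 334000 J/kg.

T_f ≈ 30.4 °C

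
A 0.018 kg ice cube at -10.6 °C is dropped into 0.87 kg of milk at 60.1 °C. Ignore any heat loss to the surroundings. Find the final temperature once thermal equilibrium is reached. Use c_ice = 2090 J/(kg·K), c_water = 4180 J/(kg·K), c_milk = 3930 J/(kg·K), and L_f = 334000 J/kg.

Net heat exchanged in the isolated system is zero:
warm ice to 0 °C: 0.018×2090×(0 − (-10.6)) = 398.77; fusion: m_ice L_f = 0.018×334000 = 6012; meltwater 0→T: 0.018×4180×T = 75.24 T; milk cools: 0.87×3930×(T − 60.1) = 3419.1(T − 60.1)
3494.3 T = 205488 − 6410.8 = 199077
T ≈ 56.97 °C — above 0 °C, consistent with complete melting.

T_f ≈ 57.0 °C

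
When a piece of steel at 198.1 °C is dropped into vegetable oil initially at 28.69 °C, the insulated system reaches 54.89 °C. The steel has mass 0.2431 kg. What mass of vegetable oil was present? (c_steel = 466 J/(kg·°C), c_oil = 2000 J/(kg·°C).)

Taking heat into each body as positive, Σ m c ΔT = 0:
0.2431×466×(54.89 − 198.1) + m×2000×(54.89 − 28.69) = 0
52400 m = 16223
m = 16223/52400 ≈ 0.3096 kg

m ≈ 0.31 kg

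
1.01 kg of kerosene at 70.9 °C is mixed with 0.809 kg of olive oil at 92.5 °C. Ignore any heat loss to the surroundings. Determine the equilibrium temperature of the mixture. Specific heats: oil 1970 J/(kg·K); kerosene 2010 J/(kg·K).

T_f ≈ 80.4 °C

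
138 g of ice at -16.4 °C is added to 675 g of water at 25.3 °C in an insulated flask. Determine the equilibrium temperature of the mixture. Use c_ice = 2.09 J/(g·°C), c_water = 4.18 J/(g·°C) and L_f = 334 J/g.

Taking heat into each body as positive, Σ m c ΔT = 0:
warm ice to 0 °C: 138×2.09×(0 − (-16.4)) = 4730.1; melt ice: 138×334 = 46092; meltwater 0→T: 138×4.18×T = 576.84 T; water cools: 675×4.18×(T − 25.3) = 2821.5(T − 25.3)
3398.3 T = 71384 − 50822 = 20562
T ≈ 6.05 °C (positive, so assuming full melt was valid).

T_f ≈ 6.1 °C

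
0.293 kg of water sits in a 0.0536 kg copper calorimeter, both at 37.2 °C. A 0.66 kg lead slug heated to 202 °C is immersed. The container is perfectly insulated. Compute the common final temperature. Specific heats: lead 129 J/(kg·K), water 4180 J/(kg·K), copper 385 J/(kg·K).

T_f ≈ 47.7 °C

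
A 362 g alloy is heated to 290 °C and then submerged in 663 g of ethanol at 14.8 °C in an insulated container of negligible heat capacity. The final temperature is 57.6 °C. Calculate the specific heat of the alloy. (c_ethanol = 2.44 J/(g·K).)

c ≈ 0.823 J/(g·K)

Heat lost by the alloy = heat gained by the ethanol:
362×c×(290 − 57.6) = 663×2.44×(57.6 − 14.8)
84129 c = 69238  ⇒  c ≈ 0.823 J/(g·K)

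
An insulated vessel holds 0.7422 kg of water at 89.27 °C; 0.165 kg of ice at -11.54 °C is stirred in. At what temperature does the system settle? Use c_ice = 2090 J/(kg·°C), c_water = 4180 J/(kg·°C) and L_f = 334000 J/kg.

T_f ≈ 57.5 °C

Energy conservation, ΣQ = 0:
ice -11.54→0 °C: 0.165×2090×11.54 = 3979.6; latent heat to melt: 0.165×334000 = 55110; meltwater 0→T: 0.165×4180×T = 689.7 T; water: 3102.4(T − 89.27)
3792.1 T = 276951 − 59090 = 217861
T ≈ 57.45 °C (positive, so assuming full melt was valid).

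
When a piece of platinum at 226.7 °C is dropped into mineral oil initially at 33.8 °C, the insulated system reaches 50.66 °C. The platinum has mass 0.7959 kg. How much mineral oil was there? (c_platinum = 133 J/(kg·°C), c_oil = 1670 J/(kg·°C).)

Heat lost by the platinum = heat gained by the oil:
0.7959·133·(226.7 − 50.66) = m·1670·(50.66 − 33.8)
28156 m = 18635  ⇒  m ≈ 0.6618 kg

m ≈ 0.662 kg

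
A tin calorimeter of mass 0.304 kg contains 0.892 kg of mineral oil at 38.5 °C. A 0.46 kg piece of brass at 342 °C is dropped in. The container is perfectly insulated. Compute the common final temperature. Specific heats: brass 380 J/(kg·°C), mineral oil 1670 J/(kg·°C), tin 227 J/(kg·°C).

T_f ≈ 69.1 °C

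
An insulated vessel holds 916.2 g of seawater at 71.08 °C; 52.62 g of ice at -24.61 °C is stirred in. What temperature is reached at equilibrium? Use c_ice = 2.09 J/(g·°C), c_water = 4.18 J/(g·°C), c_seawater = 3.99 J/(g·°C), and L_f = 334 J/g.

T_f ≈ 61.8 °C

Energy conservation, ΣQ = 0:
warm ice to 0 °C: 52.62·2.09·(0 − (-24.61)) = 2706.5
  latent heat to melt: 52.62·334 = 17575
  warm the meltwater: 219.95 T
  seawater cools: 916.2·3.99·(T − 71.08) = 3655.6(T − 71.08)
3875.6 T = 259843 − 20282 = 239561
T ≈ 61.81 °C — above 0 °C, consistent with complete melting.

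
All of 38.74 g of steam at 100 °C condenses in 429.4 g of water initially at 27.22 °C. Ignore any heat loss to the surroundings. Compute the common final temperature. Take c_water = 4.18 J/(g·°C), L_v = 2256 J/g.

T_f ≈ 77.9 °C

Setting the total heat transfer to zero:
steam→water at 100 °C releases m L_v = 38.74×2256 = 87397; condensate cools 100→T: 38.74×4.18×(T − 100) = 161.93(T − 100); water warms: 429.4×4.18×(T − 27.22) = 1794.9(T − 27.22)
1956.8 T = 87397 + 16193 + 48857 = 152448
T ≈ 77.91 °C, under the boiling point, so the assumption holds.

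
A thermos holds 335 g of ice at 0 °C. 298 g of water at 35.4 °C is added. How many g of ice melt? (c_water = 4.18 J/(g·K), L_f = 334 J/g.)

m_melted ≈ 132 g

Cooling the water to 0 °C releases 298×4.18×35.4 = 44096 J.
Melting all 335 g of ice would need 335×334 = 111890 J.
That's not enough to melt it all — equilibrium is at 0 °C with ice remaining.
m_melt = 44096 / L_f = 132 g.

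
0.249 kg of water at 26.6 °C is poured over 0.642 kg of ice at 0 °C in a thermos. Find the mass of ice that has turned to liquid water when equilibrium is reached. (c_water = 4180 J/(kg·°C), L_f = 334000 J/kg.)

m_melted ≈ 0.0829 kg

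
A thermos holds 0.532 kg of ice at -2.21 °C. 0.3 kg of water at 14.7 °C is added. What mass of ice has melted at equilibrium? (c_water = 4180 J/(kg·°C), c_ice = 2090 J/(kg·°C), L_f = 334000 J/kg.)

m_melted ≈ 0.0478 kg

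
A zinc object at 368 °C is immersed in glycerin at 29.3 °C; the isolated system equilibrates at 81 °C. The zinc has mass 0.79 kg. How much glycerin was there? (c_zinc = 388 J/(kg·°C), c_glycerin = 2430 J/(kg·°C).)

Setting the total heat transfer to zero:
0.79·388·(81 − 368) + m·2430·(81 − 29.3) = 0
125631 m = 87971
m = 87971/125631 ≈ 0.7002 kg

m ≈ 0.7 kg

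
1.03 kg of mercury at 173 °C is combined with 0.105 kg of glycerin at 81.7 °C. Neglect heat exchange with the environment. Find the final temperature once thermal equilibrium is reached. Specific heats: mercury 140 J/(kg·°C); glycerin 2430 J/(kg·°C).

T_f ≈ 114.7 °C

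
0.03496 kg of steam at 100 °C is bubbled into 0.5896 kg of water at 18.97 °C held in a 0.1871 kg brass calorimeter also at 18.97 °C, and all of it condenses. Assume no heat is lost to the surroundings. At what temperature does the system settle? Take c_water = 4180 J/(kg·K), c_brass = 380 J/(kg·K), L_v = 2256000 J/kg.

T_f ≈ 52.8 °C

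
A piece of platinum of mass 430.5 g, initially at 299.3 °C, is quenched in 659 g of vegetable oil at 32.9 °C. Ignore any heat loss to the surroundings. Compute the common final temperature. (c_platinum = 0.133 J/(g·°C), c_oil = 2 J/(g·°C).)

T_f ≈ 44.0 °C

Heat gained plus heat lost sum to zero:
430.5×0.133×(T − 299.3) + 659×2×(T − 32.9) = 0
57.26(T − 299.3) + 1318(T − 32.9) = 0
(57.26 + 1318) T = 57.26×299.3 + 1318×32.9
T = 60499/1375.3 ≈ 43.99 °C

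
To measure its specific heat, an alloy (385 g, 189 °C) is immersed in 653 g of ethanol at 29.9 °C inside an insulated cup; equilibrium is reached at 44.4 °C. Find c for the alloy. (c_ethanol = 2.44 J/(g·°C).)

c ≈ 0.415 J/(g·°C)

m_s c (T_s − T_f) = m_ethanol c_ethanol (T_f − T_0):
385·c·(189 − 44.4) = 653·2.44·(44.4 − 29.9)
55671 c = 23103  ⇒  c ≈ 0.415 J/(g·°C)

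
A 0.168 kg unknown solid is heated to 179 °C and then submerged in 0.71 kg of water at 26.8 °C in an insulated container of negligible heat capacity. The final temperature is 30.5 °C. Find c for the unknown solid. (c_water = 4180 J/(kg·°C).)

c ≈ 440 J/(kg·°C)

Energy conservation, ΣQ = 0:
0.168·c·(30.5 − 179) + 0.71·4180·(30.5 − 26.8) = 0
-24.95 c = -10981
c = -10981/-24.95 ≈ 440.1 J/(kg·°C)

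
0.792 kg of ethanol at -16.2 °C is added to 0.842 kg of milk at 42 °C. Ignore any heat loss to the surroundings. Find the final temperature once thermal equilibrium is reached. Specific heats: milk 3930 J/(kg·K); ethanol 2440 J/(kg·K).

Set heat shed by the hot body equal to heat absorbed by the cold body:
0.842·3930·(42 − T) = 0.792·2440·(T − (-16.2))
3309.1(42 − T) = 1932.5(T − (-16.2))
5241.5 T = 107674  ⇒  T ≈ 20.54 °C

T_f ≈ 20.5 °C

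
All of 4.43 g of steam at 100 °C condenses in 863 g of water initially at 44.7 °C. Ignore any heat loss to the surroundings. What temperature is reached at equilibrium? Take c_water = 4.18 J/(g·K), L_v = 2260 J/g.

T_f ≈ 47.7 °C

Conservation of energy gives ΣQ = 0:
latent heat released on condensation: 4.43·2260 = 10012; condensed water 100 °C→T: 18.52(T − 100); water warms: 863·4.18·(T − 44.7) = 3607.3(T − 44.7)
3625.9 T = 10012 + 1851.7 + 161248 = 173112
T ≈ 47.74 °C (< 100 °C, so full condensation is consistent).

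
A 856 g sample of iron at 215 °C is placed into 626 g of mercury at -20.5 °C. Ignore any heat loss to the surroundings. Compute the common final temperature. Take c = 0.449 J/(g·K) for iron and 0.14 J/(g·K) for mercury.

T_f ≈ 171.3 °C

Setting the total heat transfer to zero:
856·0.449·(T − 215) + 626·0.14·(T − (-20.5)) = 0
384.34(T − 215) + 87.64(T − (-20.5)) = 0
471.98 T = 80837
T = 80837/471.98 ≈ 171.27 °C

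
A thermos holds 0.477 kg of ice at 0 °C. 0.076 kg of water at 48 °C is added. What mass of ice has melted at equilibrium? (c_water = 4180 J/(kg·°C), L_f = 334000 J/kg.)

m_melted ≈ 0.0457 kg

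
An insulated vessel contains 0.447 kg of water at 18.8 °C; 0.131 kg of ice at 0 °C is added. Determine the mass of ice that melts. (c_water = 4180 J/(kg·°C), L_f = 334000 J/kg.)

Cooling the water to 0 °C releases 0.447×4180×18.8 = 35127 J.
To melt every bit of ice: 0.131×334000 = 43754 J.
35127 J < 43754 J, so only part of the ice melts and the system sits at 0 °C.
Mass melted = 35127/334000 ≈ 0.1052 kg.

m_melted ≈ 0.105 kg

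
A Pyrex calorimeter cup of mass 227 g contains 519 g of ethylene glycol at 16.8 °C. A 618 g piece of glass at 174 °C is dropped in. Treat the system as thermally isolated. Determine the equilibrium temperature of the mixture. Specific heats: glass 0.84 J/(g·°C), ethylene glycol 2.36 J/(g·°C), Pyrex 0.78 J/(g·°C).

T_f ≈ 59.3 °C

Heat gained plus heat lost sum to zero:
618*0.84*(T − 174) + 519*2.36*(T − 16.8) + 227*0.78*(T − 16.8) = 0
519.12(T − 174) + 1224.8(T − 16.8) + 177.06(T − 16.8) = 0
(519.12 + 1224.8 + 177.06) T = 519.12*174 + 1224.8*16.8 + 177.06*16.8
T ≈ 59.28 °C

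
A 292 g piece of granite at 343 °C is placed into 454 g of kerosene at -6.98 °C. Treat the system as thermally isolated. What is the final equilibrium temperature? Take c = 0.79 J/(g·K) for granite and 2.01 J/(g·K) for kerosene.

Set heat shed by the hot body equal to heat absorbed by the cold body:
292*0.79*(343 − T) = 454*2.01*(T − (-6.98))
230.68(343 − T) = 912.54(T − (-6.98))
1143.2 T = 72754  ⇒  T ≈ 63.64 °C

T_f ≈ 63.6 °C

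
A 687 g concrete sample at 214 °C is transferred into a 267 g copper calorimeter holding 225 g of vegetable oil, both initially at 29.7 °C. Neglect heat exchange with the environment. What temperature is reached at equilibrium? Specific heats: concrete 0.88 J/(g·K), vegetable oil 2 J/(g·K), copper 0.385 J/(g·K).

T_f ≈ 126.0 °C

With ΣQ=0 the equilibrium temperature is the m·c-weighted mean:
T_f = (604.56*214 + 450*29.7 + 102.8*29.7) / (604.56 + 450 + 102.8)
    = 145794 / 1157.4 ≈ 125.97 °C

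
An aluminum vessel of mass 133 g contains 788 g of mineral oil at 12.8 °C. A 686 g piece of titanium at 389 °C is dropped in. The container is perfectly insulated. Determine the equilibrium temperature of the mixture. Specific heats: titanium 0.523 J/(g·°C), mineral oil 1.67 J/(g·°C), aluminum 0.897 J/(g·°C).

Net heat exchanged in the isolated system is zero:
686×0.523×(T − 389) + 788×1.67×(T − 12.8) + 133×0.897×(T − 12.8) = 0
358.78(T − 389) + 1316(T − 12.8) + 119.3(T − 12.8) = 0
1794 T = 157936
T ≈ 88.03 °C

T_f ≈ 88.0 °C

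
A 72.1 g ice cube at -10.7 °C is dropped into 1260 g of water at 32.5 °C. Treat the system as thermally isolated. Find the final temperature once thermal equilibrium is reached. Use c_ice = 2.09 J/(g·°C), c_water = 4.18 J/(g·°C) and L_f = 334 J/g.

Net heat exchanged in the isolated system is zero:
ice -10.7→0 °C: 72.1·2.09·10.7 = 1612.4
  fusion: m_ice L_f = 72.1·334 = 24081
  warm the meltwater: 301.38 T
  water cools: 1260·4.18·(T − 32.5) = 5266.8(T − 32.5)
5568.2 T = 171171 − 25694 = 145477
T ≈ 26.13 °C (positive, so assuming full melt was valid).

T_f ≈ 26.1 °C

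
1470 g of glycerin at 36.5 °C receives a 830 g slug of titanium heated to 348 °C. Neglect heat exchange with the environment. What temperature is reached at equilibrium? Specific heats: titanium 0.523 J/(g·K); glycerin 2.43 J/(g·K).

T_f ≈ 70.3 °C

Setting the total heat transfer to zero:
830×0.523×(T − 348) + 1470×2.43×(T − 36.5) = 0
434.09(T − 348) + 3572.1(T − 36.5) = 0
(434.09 + 3572.1) T = 434.09×348 + 3572.1×36.5
T = 281445 / 4006.2 = 70.3 °C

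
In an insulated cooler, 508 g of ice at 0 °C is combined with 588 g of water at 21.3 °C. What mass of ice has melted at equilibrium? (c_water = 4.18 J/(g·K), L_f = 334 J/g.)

m_melted ≈ 157 g

Heat available from the water dropping to 0 °C: 588×4.18×21.3 = 52352 J.
Melting all 508 g of ice would need 508×334 = 169672 J.
Since 52352 < 169672 J, not all the ice melts; equilibrium is at 0 °C.
Mass melted = 52352/334 ≈ 156.7 g.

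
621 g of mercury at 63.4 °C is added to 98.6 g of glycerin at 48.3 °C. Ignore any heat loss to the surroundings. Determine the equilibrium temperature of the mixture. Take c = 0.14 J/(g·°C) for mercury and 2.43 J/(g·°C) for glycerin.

T_f ≈ 52.3 °C

Energy conservation, ΣQ = 0:
621×0.14×(T − 63.4) + 98.6×2.43×(T − 48.3) = 0
86.94(T − 63.4) + 239.6(T − 48.3) = 0
326.54 T = 17085
T = 17085/326.54 ≈ 52.32 °C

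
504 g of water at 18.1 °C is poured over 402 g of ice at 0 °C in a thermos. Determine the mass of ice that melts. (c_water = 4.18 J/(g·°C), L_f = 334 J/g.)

Cooling the water to 0 °C releases 504×4.18×18.1 = 38132 J.
Fully melting the ice requires m_ice L_f = 402×334 = 134268 J.
That's not enough to melt it all — equilibrium is at 0 °C with ice remaining.
m_melted×334 = 38132  ⇒  m_melted ≈ 114.2 g.

m_melted ≈ 114 g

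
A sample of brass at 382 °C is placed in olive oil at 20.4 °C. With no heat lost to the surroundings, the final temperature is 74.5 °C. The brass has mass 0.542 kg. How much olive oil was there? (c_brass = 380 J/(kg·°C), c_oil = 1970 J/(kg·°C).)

m ≈ 0.594 kg

|Q_brass| = |Q_oil|:
0.542×380×(382 − 74.5) = m×1970×(74.5 − 20.4)
106577 m = 63333  ⇒  m ≈ 0.5942 kg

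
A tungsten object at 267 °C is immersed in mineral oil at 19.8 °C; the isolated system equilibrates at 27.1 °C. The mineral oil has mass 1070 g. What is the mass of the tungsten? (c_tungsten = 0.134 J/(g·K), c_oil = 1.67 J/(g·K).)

Energy conservation, ΣQ = 0:
m·0.134·(27.1 − 267) + 1070·1.67·(27.1 − 19.8) = 0
-32.15 m = -13044
m = -13044/-32.15 ≈ 405.8 g

m ≈ 406 g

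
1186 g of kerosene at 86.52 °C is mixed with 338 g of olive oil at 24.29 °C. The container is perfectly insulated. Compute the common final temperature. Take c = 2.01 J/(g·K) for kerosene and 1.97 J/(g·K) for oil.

T_f is the heat-capacity-weighted average of the initial temperatures:
T_f = (2383.9·86.52 + 665.86·24.29) / (2383.9 + 665.86)
    = 222425 / 3049.7 ≈ 72.93 °C

T_f ≈ 72.9 °C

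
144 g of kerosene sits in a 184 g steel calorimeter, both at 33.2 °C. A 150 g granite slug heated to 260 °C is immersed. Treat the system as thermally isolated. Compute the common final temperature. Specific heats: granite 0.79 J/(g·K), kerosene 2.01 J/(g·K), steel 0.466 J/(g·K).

With ΣQ=0 the equilibrium temperature is the m·c-weighted mean:
T_f = (118.5·260 + 289.44·33.2 + 85.74·33.2) / (118.5 + 289.44 + 85.74)
    = 43266 / 493.68 ≈ 87.64 °C

T_f ≈ 87.6 °C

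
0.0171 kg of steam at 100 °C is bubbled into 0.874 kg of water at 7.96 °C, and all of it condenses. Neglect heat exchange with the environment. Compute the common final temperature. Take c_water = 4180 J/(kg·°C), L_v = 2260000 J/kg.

T_f ≈ 20.1 °C

Conservation of energy gives ΣQ = 0:
latent heat released on condensation: 0.0171·2260000 = 38646
  condensate cools 100→T: 0.0171·4180·(T − 100) = 71.48(T − 100)
  original water: 3653.3(T − 7.96)
3724.8 T = 38646 + 7147.8 + 29080 = 74874
T ≈ 20.10 °C — below 100 °C, confirming all the steam condensed.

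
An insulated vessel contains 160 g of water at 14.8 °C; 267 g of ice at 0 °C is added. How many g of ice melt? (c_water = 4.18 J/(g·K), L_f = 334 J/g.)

Heat available from the water dropping to 0 °C: 160×4.18×14.8 = 9898.2 J.
Melting all 267 g of ice would need 267×334 = 89178 J.
That's not enough to melt it all — equilibrium is at 0 °C with ice remaining.
Mass melted = 9898.2/334 ≈ 29.64 g.

m_melted ≈ 29.6 g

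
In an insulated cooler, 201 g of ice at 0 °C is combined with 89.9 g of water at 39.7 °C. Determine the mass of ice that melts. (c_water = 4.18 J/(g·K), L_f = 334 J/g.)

m_melted ≈ 44.7 g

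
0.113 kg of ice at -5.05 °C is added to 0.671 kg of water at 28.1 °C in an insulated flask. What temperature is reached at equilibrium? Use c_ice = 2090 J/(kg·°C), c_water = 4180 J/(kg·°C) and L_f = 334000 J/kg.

Taking heat into each body as positive, Σ m c ΔT = 0:
warm ice to 0 °C: 0.113×2090×(0 − (-5.05)) = 1192.7
  fusion: m_ice L_f = 0.113×334000 = 37742
  meltwater 0→T: 0.113×4180×T = 472.34 T
  water: 2804.8(T − 28.1)
3277.1 T = 78814 − 38935 = 39880
T ≈ 12.17 °C (positive, so assuming full melt was valid).

T_f ≈ 12.2 °C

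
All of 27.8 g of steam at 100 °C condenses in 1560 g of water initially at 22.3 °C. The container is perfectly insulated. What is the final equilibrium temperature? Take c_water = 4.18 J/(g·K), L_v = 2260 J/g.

T_f ≈ 33.1 °C

Energy conservation, ΣQ = 0:
steam→water at 100 °C releases m L_v = 27.8×2260 = 62828
  condensate cools 100→T: 27.8×4.18×(T − 100) = 116.2(T − 100)
  water warms: 1560×4.18×(T − 22.3) = 6520.8(T − 22.3)
6637 T = 62828 + 11620 + 145414 = 219862
T ≈ 33.13 °C, under the boiling point, so the assumption holds.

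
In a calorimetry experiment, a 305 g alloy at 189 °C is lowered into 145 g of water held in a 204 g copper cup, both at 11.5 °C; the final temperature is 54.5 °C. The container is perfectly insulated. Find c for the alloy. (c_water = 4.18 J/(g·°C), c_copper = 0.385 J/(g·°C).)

Energy conservation, ΣQ = 0:
305·c·(54.5 − 189) + 145·4.18·(54.5 − 11.5) + 204·0.385·(54.5 − 11.5) = 0
-41022 c = -29440
c = -29440/-41022 ≈ 0.7176 J/(g·°C)

c ≈ 0.718 J/(g·°C)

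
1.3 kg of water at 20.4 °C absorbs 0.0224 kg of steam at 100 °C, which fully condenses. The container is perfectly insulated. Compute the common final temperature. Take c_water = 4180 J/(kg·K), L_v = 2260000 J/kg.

Net heat exchanged in the isolated system is zero:
steam→water at 100 °C releases m L_v = 0.0224×2260000 = 50624; condensate cools 100→T: 0.0224×4180×(T − 100) = 93.63(T − 100); original water: 5434(T − 20.4)
5527.6 T = 50624 + 9363.2 + 110854 = 170841
T ≈ 30.91 °C, under the boiling point, so the assumption holds.

T_f ≈ 30.9 °C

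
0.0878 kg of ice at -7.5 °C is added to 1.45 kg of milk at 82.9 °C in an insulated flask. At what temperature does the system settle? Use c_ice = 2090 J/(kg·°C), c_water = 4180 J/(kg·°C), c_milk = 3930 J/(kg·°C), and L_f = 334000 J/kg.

T_f ≈ 72.8 °C

Taking heat into each body as positive, Σ m c ΔT = 0:
ice -7.5→0 °C: 0.0878×2090×7.5 = 1376.3
  melt ice: 0.0878×334000 = 29325
  meltwater 0→T: 0.0878×4180×T = 367 T
  milk cools: 1.45×3930×(T − 82.9) = 5698.5(T − 82.9)
6065.5 T = 472406 − 30701 = 441704
T ≈ 72.82 °C — above 0 °C, consistent with complete melting.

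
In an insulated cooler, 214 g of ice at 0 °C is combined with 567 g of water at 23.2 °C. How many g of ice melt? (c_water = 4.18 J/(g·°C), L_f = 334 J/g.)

m_melted ≈ 165 g

Water can give up m c ΔT = 567×4.18×23.2 = 54985 J before reaching 0 °C.
Fully melting the ice requires m_ice L_f = 214×334 = 71476 J.
Since 54985 < 71476 J, not all the ice melts; equilibrium is at 0 °C.
m_melt = 54985 / L_f = 164.6 g.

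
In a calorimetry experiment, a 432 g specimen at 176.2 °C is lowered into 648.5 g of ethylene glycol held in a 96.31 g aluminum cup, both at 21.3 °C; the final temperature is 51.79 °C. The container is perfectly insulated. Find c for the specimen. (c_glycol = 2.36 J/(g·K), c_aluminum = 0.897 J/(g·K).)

Heat gained plus heat lost sum to zero:
432·c·(51.79 − 176.2) + 648.5·2.36·(51.79 − 21.3) + 96.31·0.897·(51.79 − 21.3) = 0
-53745 c = -49298
c = -49298/-53745 ≈ 0.9173 J/(g·K)

c ≈ 0.917 J/(g·K)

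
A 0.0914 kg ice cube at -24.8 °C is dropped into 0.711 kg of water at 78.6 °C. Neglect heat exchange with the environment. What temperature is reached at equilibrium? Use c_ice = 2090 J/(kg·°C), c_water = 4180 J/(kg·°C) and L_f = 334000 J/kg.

Let T be the final temperature. ΣQ_i = 0:
warm ice to 0 °C: 0.0914×2090×(0 − (-24.8)) = 4737.4
  fusion: m_ice L_f = 0.0914×334000 = 30528
  warm the meltwater: 382.05 T
  water cools: 0.711×4180×(T − 78.6) = 2972(T − 78.6)
3354 T = 233598 − 35265 = 198333
T ≈ 59.13 °C. Since T > 0 °C, the all-ice-melts assumption holds.

T_f ≈ 59.1 °C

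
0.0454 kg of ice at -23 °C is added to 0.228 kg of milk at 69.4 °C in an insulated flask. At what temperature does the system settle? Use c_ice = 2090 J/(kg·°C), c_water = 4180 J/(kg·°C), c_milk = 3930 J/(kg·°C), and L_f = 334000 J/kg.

Heat gained plus heat lost sum to zero:
warm ice to 0 °C: 0.0454·2090·(0 − (-23)) = 2182.4; fusion: m_ice L_f = 0.0454·334000 = 15164; meltwater 0→T: 0.0454·4180·T = 189.77 T; milk cools: 0.228·3930·(T − 69.4) = 896.04(T − 69.4)
1085.8 T = 62185 − 17346 = 44839
T ≈ 41.30 °C. Since T > 0 °C, the all-ice-melts assumption holds.

T_f ≈ 41.3 °C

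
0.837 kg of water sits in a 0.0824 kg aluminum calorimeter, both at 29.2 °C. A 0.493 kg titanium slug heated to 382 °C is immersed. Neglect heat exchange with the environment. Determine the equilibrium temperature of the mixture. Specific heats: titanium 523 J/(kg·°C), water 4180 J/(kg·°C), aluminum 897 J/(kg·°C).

Setting the total heat transfer to zero:
0.493·523·(T − 382) + 0.837·4180·(T − 29.2) + 0.0824·897·(T − 29.2) = 0
(257.84 + 3498.7 + 73.91) T = 257.84·382 + 3498.7·29.2 + 73.91·29.2
T = 202814/3830.4 ≈ 52.95 °C

T_f ≈ 52.9 °C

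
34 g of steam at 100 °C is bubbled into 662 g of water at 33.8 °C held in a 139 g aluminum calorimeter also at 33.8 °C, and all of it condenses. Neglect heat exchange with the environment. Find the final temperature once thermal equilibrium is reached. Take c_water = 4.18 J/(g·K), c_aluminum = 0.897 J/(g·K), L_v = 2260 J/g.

Energy conservation, ΣQ = 0:
condense steam: −34·2260 = −76840; condensate cools 100→T: 34·4.18·(T − 100) = 142.12(T − 100); original water: 2767.2(T − 33.8); cup: 124.68(T − 33.8)
3034 T = 76840 + 14212 + 97744 = 188796
T ≈ 62.23 °C — below 100 °C, confirming all the steam condensed.

T_f ≈ 62.2 °C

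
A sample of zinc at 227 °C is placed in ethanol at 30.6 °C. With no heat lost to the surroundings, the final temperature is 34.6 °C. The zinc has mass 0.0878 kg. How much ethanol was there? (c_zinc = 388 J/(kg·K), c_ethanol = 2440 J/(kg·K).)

m ≈ 0.672 kg

|Q_zinc| = |Q_ethanol|:
0.0878·388·(227 − 34.6) = m·2440·(34.6 − 30.6)
9760 m = 6554.4  ⇒  m ≈ 0.6716 kg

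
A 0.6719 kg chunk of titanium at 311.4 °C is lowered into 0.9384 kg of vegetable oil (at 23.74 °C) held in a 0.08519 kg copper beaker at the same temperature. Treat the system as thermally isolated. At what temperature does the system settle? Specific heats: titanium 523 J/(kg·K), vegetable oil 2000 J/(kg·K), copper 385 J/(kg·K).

Energy conservation, ΣQ = 0:
0.6719*523*(T − 311.4) + 0.9384*2000*(T − 23.74) + 0.08519*385*(T − 23.74) = 0
351.4(T − 311.4) + 1876.8(T − 23.74) + 32.8(T − 23.74) = 0
2261 T = 154761
T = 154761 / 2261 = 68.4 °C

T_f ≈ 68.4 °C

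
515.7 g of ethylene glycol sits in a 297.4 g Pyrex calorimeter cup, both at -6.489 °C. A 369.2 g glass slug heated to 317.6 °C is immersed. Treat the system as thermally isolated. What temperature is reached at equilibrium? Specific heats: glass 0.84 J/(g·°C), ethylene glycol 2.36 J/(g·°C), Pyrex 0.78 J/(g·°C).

Taking heat into each body as positive, Σ m c ΔT = 0:
369.2·0.84·(T − 317.6) + 515.7·2.36·(T − (-6.489)) + 297.4·0.78·(T − (-6.489)) = 0
310.13(T − 317.6) + 1217.1(T − (-6.489)) + 231.97(T − (-6.489)) = 0
(310.13 + 1217.1 + 231.97) T = 310.13·317.6 + 1217.1·(-6.489) + 231.97·(-6.489)
T = 89094 / 1759.2 = 50.6 °C

T_f ≈ 50.6 °C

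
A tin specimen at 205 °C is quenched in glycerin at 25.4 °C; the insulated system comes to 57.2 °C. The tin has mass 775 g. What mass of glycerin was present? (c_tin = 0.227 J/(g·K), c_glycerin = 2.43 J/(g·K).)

Energy conservation, ΣQ = 0:
775×0.227×(57.2 − 205) + m×2.43×(57.2 − 25.4) = 0
77.27 m = 26002
m = 26002/77.27 ≈ 336.5 g

m ≈ 336 g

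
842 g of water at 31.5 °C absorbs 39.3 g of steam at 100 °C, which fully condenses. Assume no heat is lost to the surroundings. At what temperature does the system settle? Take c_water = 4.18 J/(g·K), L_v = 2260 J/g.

Conservation of energy gives ΣQ = 0:
steam→water at 100 °C releases m L_v = 39.3×2260 = 88818; condensate cools 100→T: 39.3×4.18×(T − 100) = 164.27(T − 100); water warms: 842×4.18×(T − 31.5) = 3519.6(T − 31.5)
3683.8 T = 88818 + 16427 + 110866 = 216112
T ≈ 58.66 °C, under the boiling point, so the assumption holds.

T_f ≈ 58.7 °C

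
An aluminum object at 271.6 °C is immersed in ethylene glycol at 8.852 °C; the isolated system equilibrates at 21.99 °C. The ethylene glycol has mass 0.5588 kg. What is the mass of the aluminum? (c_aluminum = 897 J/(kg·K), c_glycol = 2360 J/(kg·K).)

Net heat exchanged in the isolated system is zero:
m×897×(21.99 − 271.6) + 0.5588×2360×(21.99 − 8.852) = 0
-223900 m = -17326
m = -17326/-223900 ≈ 0.07738 kg

m ≈ 0.0774 kg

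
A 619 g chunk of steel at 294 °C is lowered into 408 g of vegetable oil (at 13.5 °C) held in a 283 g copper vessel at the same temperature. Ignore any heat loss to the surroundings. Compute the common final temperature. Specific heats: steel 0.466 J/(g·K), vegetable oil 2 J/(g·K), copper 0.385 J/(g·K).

T_f ≈ 80.2 °C

T_f is the heat-capacity-weighted average of the initial temperatures:
T_f = (288.45·294 + 816·13.5 + 108.95·13.5) / (288.45 + 816 + 108.95)
    = 97292 / 1213.4 ≈ 80.18 °C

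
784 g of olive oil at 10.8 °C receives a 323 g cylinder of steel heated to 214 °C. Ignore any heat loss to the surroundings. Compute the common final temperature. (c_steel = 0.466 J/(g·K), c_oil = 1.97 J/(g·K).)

Heat gained plus heat lost sum to zero:
323·0.466·(T − 214) + 784·1.97·(T − 10.8) = 0
(150.52 + 1544.5) T = 150.52·214 + 1544.5·10.8
T ≈ 28.84 °C

T_f ≈ 28.8 °C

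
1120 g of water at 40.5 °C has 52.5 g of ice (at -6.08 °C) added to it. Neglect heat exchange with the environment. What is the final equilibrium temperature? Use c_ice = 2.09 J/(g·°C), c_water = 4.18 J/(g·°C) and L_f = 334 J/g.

T_f ≈ 35.0 °C

Energy balance with sensible and latent terms:
warm ice to 0 °C: 52.5·2.09·(0 − (-6.08)) = 667.13
  melt ice: 52.5·334 = 17535
  warm the meltwater: 219.45 T
  water: 4681.6(T − 40.5)
4901 T = 189605 − 18202 = 171403
T ≈ 34.97 °C — above 0 °C, consistent with complete melting.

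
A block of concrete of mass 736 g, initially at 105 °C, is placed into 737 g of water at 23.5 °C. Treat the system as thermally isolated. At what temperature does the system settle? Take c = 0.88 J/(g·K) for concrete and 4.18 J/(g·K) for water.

T_f ≈ 37.7 °C

T_f is the heat-capacity-weighted average of the initial temperatures:
T_f = (647.68*105 + 3080.7*23.5) / (647.68 + 3080.7)
    = 140402 / 3728.3 ≈ 37.66 °C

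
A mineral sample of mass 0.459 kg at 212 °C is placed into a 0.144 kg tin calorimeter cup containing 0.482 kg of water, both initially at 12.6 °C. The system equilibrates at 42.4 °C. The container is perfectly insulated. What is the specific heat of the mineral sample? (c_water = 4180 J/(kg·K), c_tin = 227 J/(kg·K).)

c ≈ 784 J/(kg·K)

Taking heat into each body as positive, Σ m c ΔT = 0:
0.459·c·(42.4 − 212) + 0.482·4180·(42.4 − 12.6) + 0.144·227·(42.4 − 12.6) = 0
-77.85 c = -61014
c = -61014/-77.85 ≈ 783.8 J/(kg·K)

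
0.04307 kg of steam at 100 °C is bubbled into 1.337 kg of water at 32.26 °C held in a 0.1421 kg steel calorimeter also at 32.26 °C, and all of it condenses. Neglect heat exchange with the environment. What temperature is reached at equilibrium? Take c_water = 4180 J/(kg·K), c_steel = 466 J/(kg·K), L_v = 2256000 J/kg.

T_f ≈ 51.0 °C

Energy conservation, ΣQ = 0:
latent heat released on condensation: 0.04307·2256000 = 97166; condensate cools 100→T: 0.04307·4180·(T − 100) = 180.03(T − 100); water warms: 1.337·4180·(T − 32.26) = 5588.7(T − 32.26); steel cup: 0.1421·466·(T − 32.26) = 66.22(T − 32.26)
5834.9 T = 97166 + 18003 + 182426 = 297596
T ≈ 51.00 °C, under the boiling point, so the assumption holds.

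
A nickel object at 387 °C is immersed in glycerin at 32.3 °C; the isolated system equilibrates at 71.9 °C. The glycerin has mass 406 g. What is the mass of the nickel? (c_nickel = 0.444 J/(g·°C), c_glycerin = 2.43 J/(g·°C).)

Energy conservation, ΣQ = 0:
m·0.444·(71.9 − 387) + 406·2.43·(71.9 − 32.3) = 0
-139.9 m = -39069
m = -39069/-139.9 ≈ 279.3 g

m ≈ 279 g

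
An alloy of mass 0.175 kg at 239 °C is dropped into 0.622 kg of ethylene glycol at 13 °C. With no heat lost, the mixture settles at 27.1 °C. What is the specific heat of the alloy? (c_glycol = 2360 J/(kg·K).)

c ≈ 558 J/(kg·K)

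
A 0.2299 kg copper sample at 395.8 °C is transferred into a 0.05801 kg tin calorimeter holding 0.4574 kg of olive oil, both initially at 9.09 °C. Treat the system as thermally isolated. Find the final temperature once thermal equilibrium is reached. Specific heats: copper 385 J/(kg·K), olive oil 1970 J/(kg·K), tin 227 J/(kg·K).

T_f ≈ 43.2 °C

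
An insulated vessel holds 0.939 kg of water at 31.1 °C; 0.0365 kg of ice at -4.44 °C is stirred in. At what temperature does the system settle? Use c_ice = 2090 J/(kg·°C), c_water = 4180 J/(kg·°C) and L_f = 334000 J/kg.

Taking heat into each body as positive, Σ m c ΔT = 0:
ice -4.44→0 °C: 0.0365×2090×4.44 = 338.71; melt ice: 0.0365×334000 = 12191; meltwater 0→T: 0.0365×4180×T = 152.57 T; water cools: 0.939×4180×(T − 31.1) = 3925(T − 31.1)
4077.6 T = 122068 − 12530 = 109538
T ≈ 26.86 °C — above 0 °C, consistent with complete melting.

T_f ≈ 26.9 °C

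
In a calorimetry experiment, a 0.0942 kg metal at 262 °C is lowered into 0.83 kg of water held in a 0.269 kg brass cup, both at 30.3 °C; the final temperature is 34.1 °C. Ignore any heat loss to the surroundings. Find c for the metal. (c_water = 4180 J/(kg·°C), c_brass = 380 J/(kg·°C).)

Energy conservation, ΣQ = 0:
0.0942×c×(34.1 − 262) + 0.83×4180×(34.1 − 30.3) + 0.269×380×(34.1 − 30.3) = 0
-21.47 c = -13572
c = -13572/-21.47 ≈ 632.2 J/(kg·°C)

c ≈ 632 J/(kg·°C)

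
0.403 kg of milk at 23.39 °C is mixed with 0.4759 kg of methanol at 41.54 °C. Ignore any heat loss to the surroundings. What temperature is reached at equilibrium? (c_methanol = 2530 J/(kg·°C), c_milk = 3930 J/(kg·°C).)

Heat gained plus heat lost sum to zero:
0.4759×2530×(T − 41.54) + 0.403×3930×(T − 23.39) = 0
1204(T − 41.54) + 1583.8(T − 23.39) = 0
2787.8 T = 87060
T ≈ 31.23 °C

T_f ≈ 31.2 °C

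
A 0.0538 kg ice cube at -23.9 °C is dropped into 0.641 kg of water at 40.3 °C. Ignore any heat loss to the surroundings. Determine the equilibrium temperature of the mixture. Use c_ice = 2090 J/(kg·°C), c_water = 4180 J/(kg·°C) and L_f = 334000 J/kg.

T_f ≈ 30.1 °C

Let T be the final temperature. ΣQ_i = 0:
warm ice to 0 °C: 0.0538×2090×(0 − (-23.9)) = 2687.4
  melt ice: 0.0538×334000 = 17969
  warm the meltwater: 224.88 T
  water cools: 0.641×4180×(T − 40.3) = 2679.4(T − 40.3)
2904.3 T = 107979 − 20657 = 87322
T ≈ 30.07 °C — above 0 °C, consistent with complete melting.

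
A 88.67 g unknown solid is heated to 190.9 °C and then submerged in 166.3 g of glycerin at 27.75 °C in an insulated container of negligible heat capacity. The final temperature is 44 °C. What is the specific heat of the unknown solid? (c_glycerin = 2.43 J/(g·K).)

c ≈ 0.504 J/(g·K)

Taking heat into each body as positive, Σ m c ΔT = 0:
88.67·c·(44 − 190.9) + 166.3·2.43·(44 − 27.75) = 0
-13026 c = -6566.8
c = -6566.8/-13026 ≈ 0.5041 J/(g·K)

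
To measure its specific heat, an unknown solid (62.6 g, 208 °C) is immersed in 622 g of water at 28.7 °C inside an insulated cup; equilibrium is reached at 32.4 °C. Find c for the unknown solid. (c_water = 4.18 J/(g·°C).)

m_s c (T_s − T_f) = m_water c_water (T_f − T_0):
62.6×c×(208 − 32.4) = 622×4.18×(32.4 − 28.7)
10993 c = 9619.9  ⇒  c ≈ 0.8751 J/(g·°C)

c ≈ 0.875 J/(g·°C)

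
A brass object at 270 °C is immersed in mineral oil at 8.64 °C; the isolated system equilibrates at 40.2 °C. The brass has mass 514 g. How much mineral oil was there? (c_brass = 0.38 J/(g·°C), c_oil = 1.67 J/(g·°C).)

m ≈ 852 g

|Q_brass| = |Q_oil|:
514×0.38×(270 − 40.2) = m×1.67×(40.2 − 8.64)
52.71 m = 44885  ⇒  m ≈ 851.6 g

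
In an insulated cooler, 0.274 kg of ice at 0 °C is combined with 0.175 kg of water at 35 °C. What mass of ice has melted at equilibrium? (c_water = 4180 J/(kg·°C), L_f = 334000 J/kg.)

m_melted ≈ 0.0767 kg

Heat available from the water dropping to 0 °C: 0.175·4180·35 = 25602 J.
Fully melting the ice requires m_ice L_f = 0.274·334000 = 91516 J.
That's not enough to melt it all — equilibrium is at 0 °C with ice remaining.
m_melted·334000 = 25602  ⇒  m_melted ≈ 0.07665 kg.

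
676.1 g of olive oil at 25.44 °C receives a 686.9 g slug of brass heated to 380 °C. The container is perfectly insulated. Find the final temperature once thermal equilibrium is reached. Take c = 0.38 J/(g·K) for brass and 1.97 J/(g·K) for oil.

T_f ≈ 83.5 °C

Set heat shed by the hot body equal to heat absorbed by the cold body:
686.9×0.38×(380 − T) = 676.1×1.97×(T − 25.44)
261.02(380 − T) = 1331.9(T − 25.44)
1592.9 T = 133072  ⇒  T ≈ 83.54 °C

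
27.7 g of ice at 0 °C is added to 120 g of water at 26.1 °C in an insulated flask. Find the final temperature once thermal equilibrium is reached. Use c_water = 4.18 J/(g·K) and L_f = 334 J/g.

Energy conservation, ΣQ = 0:
latent heat to melt: 27.7×334 = 9251.8; warm the meltwater: 115.79 T; water: 501.6(T − 26.1)
617.39 T = 13092 − 9251.8 = 3840
T ≈ 6.22 °C. Since T > 0 °C, the all-ice-melts assumption holds.

T_f ≈ 6.2 °C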